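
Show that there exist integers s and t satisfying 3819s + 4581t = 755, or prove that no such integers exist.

No such integers exist.

Both 3819 and 4581 are divisible by gcd(3819, 4581) = 3, hence so is any combination 3819s + 4581t.
However 755 leaves remainder 2 on division by 3.
So the equation is unsolvable over ℤ.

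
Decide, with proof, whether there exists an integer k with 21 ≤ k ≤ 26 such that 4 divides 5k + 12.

k = 24

k = 24 works, since 5·24 + 12 = 132 = 33·4.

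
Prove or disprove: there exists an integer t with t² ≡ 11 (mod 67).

67 is prime, so by Euler's criterion 11 is a square mod 67 iff 11^((67−1)/2) = 11^33 ≡ 1 (mod 67).
Repeated squaring mod 67: 11^2 = 121 ≡ 54; 11^4 ≡ 54² = 2916 ≡ 35; 11^8 ≡ 35² = 1225 ≡ 19; 11^16 ≡ 19² = 361 ≡ 26; 11^32 ≡ 26² = 676 ≡ 6.
Since 33 = 32 + 1, 11^33 ≡ 6 · 11; multiplying out mod 67: 6·11 = 66 ≡ 66. Thus 11^33 ≡ 66 ≡ −1 (mod 67).
The value −1 means 11 is a non-residue modulo 67, so t² ≡ 11 (mod 67) is impossible.

No, no such integer exists.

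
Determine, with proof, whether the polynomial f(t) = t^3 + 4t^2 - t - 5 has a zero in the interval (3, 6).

The endpoint values f(3) = 55 and f(6) = 349 are both positive. Claim: f(t) > 0 for every t in (3, 6).
Shift to the endpoint 3: with t = 3 + u (0 < u < 3), one computes f(3 + u) = u^3 + 13u^2 + 50u + 55.
The nonzero coefficients here are all positive, so for u > 0 every term is positive (or zero), and the constant term 55 is strictly positive.
So f is strictly positive on (3, 6); no root exists in the interval.

No.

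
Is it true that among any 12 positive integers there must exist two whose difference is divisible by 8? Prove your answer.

Yes, this is always true.

Each integer lies in one of the 8 residue classes modulo 8.
With 12 integers and only 8 classes, the pigeonhole principle forces two of them, say a and b, into the same class.
Their difference a − b is then a multiple of 8.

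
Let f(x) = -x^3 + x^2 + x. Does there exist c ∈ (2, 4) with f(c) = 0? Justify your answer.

The endpoint values f(2) = -2 and f(4) = -44 are both negative. Claim: f(x) < 0 for every x in (2, 4).
Substitute x = 2 + u, where 0 < u < 2 on the interval. Expanding, f(2 + u) = -u^3 - 5u^2 - 7u - 2.
The nonzero coefficients here are all negative, so for u > 0 every term is negative (or zero), and the constant term -2 is strictly negative.
Therefore f(x) < 0 throughout (2, 4), and f has no zero there.

f has no root in that interval.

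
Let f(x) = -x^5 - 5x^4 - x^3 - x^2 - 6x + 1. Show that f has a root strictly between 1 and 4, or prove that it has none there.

The endpoint values f(1) = -13 and f(4) = -2407 are both negative. Claim: f(x) < 0 for every x in (1, 4).
Substitute x = 1 + u, where 0 < u < 3 on the interval. Expanding, f(1 + u) = -u^5 - 10u^4 - 31u^3 - 44u^2 - 36u - 13.
All 6 nonzero coefficients of this polynomial in u are negative; hence for u > 0 the value is a sum of negative terms (the constant -13 among them).
So f is strictly negative on (1, 4); no root exists in the interval.

No such root exists.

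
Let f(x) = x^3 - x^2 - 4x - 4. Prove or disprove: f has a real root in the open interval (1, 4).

Yes, f has a root in the interval.

f(1) = -8 and f(4) = 28, which have opposite signs.
Since f is a polynomial it is continuous on [1, 4].
By the Intermediate Value Theorem f must vanish at some point of (1, 4).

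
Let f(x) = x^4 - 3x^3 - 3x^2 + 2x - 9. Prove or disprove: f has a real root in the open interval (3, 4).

f(3) = -30 and f(4) = 15, which have opposite signs.
As a polynomial, f is continuous on every closed interval.
By the Intermediate Value Theorem, f takes the value 0 somewhere in the open interval.

Yes, f has a root in the interval.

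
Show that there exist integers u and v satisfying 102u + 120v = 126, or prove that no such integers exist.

gcd(102, 120) = 6, and 6 divides 126, so integer solutions exist.
Dividing through by 6 reduces the equation to 17u + 20v = 21.
Euclidean algorithm: 20 = 1·17 + 3, 17 = 5·3 + 2, 3 = 1·2 + 1, 2 = 2·1 + 0.
Back-substituting, 1 = 3 − 1·2 = 3 − (17 − 5·3) = −17 + 6·3 = −17 + 6·(20 − 1·17) = 6·20 − 7·17; that is, 17·(-7) + 20·6 = 1.
Multiplying through by 21: u = (-7)·21 = -147, v = 6·21 = 126 is a solution.
Adding 8·20 to u and subtracting 8·17 from v gives the tidier solution (13, -10).
Indeed 102·13 + 120·(-10) = 1326 − 1200 = 126.

u = 13, v = -10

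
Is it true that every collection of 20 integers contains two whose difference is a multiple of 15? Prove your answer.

Each integer lies in one of the 15 residue classes modulo 15.
Placing 20 integers into 15 classes, some class receives at least two — say a and b.
Their difference a − b is then a multiple of 15.

Yes, this is always true.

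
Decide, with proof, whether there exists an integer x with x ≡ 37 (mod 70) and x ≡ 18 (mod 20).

No such integer exists.

gcd(70, 20) = 10. If x ≡ 37 (mod 70) and x ≡ 18 (mod 20), then x ≡ 37 (mod 10) and x ≡ 18 (mod 10).
But 37 mod 10 = 7 while 18 mod 10 = 8, a contradiction.
Therefore no such x exists.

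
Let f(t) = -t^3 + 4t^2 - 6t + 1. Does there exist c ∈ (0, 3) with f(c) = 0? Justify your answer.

f(0) = 1 and f(3) = -8, which have opposite signs.
As a polynomial, f is continuous on every closed interval.
The Intermediate Value Theorem then guarantees some c ∈ (0, 3) with f(c) = 0.

Such a root exists.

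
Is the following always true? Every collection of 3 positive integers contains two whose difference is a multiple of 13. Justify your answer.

Consider the 3 integers 54, 55, 56. They lie in distinct residue classes modulo 13, since 3 ≤ 13.
No two share a residue, so no pair has difference divisible by 13; the claim fails for this set.

No; for instance {54, 55, 56} is a counterexample.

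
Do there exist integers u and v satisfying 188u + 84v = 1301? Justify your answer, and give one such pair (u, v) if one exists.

Both 188 and 84 are divisible by gcd(188, 84) = 4, hence so is any combination 188u + 84v.
But 1301 is not a multiple of 4 (it leaves remainder 1).
Therefore 188u + 84v = 1301 has no solution in integers.

No, no such integers exist.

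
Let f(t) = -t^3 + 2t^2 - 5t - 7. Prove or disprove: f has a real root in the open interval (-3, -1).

No.

Evaluate at the endpoints: f(-3) = 53, f(-1) = 1 — same sign (positive).
f'(t) = -3t^2 + 4t - 5 has discriminant 4² − 4·(-3)·(-5) = -44 < 0, so f' has no real roots and is negative for every real t.
So f is strictly decreasing; between -3 and -1 its values lie between f(-3) = 53 and f(-1) = 1, all positive. Therefore f has no root in (-3, -1).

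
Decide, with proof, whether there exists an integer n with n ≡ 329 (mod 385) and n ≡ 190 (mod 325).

No such integer exists.

gcd(385, 325) = 5. If n ≡ 329 (mod 385) and n ≡ 190 (mod 325), then n ≡ 329 (mod 5) and n ≡ 190 (mod 5).
These are incompatible: 329 − 190 = 139 is not divisible by 5.
So no integer satisfies both congruences.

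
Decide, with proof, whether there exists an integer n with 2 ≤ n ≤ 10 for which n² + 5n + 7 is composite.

At n = 5: 5² + 5·5 + 7 = 57 = 3·19, which is composite.

n = 5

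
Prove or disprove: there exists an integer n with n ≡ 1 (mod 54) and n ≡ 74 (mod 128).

Both moduli are multiples of 2 = gcd(54, 128), so any solution would satisfy n ≡ 1 and n ≡ 74 modulo 2 simultaneously.
These are incompatible: 1 − 74 = -73 is not divisible by 2.
Therefore no such n exists.

There is no such integer.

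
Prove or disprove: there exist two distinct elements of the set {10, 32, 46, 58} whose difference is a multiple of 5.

Reduce each element modulo 5: 10↦0, 32↦2, 46↦1, 58↦3.
All 4 residues are distinct, so no two elements differ by a multiple of 5.

There is no such pair.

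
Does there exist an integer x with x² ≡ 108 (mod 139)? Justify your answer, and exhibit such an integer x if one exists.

There is no such integer.

139 is prime, so by Euler's criterion 108 is a square mod 139 iff 108^((139−1)/2) = 108^69 ≡ 1 (mod 139).
Squaring successively (mod 139): 108^2 = 11664 ≡ 127; 108^4 ≡ 127² = 16129 ≡ 5; 108^8 ≡ 5² = 25 ≡ 25; 108^16 ≡ 25² = 625 ≡ 69; 108^32 ≡ 69² = 4761 ≡ 35; 108^64 ≡ 35² = 1225 ≡ 113.
Since 69 = 64 + 4 + 1, 108^69 ≡ 113 · 5 · 108; multiplying out mod 139: 113·5 = 565 ≡ 9, then 9·108 = 972 ≡ 138. Thus 108^69 ≡ 138 ≡ −1 (mod 139).
By Euler's criterion 108 is a quadratic non-residue mod 139: no x satisfies x² ≡ 108 (mod 139).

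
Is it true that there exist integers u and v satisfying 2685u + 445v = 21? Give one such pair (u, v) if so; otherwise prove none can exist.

Any value of 2685u + 445v is a multiple of gcd(2685, 445) = 5.
But 21 = 5·4 + 1, so 5 ∤ 21.
So the equation is unsolvable over ℤ.

No such integers exist.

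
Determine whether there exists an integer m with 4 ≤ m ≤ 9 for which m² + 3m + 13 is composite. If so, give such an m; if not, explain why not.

m = 9

At m = 9: 9² + 3·9 + 13 = 121 = 11·11, which is composite.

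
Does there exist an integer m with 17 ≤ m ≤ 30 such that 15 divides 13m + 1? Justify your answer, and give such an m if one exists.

m = 23 works, since 13·23 + 1 = 300 = 20·15.

m = 23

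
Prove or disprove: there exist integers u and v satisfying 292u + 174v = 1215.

gcd(292, 174) = 2, so every integer of the form 292u + 174v is a multiple of 2.
But 1215 = 2·607 + 1, so 2 ∤ 1215.
Therefore 292u + 174v = 1215 has no solution in integers.

There are no such integers.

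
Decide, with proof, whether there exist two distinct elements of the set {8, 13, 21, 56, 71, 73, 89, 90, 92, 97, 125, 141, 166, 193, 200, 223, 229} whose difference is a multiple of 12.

Reduce each element mod 12: 8↦8, 13↦1, 21↦9, 56↦8, 71↦11, 73↦1, 89↦5, 90↦6, 92↦8, 97↦1, 125↦5, 141↦9, 166↦10, 193↦1, 200↦8, 223↦7, 229↦1. The residue 8 repeats (at 8 and 56), and 56 − 8 = 48 = 4·12.

The pair (8, 56) works.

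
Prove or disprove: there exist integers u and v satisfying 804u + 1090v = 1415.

Any value of 804u + 1090v is a multiple of gcd(804, 1090) = 2.
But 1415 is not a multiple of 2 (it leaves remainder 1).
Therefore 804u + 1090v = 1415 has no solution in integers.

No such integers exist.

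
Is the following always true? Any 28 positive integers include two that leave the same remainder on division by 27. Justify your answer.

True.

There are exactly 27 possible remainders on division by 27.
Placing 28 integers into 27 classes, some class receives at least two — say a and b.
So a and b have equal remainders mod 27, which is exactly what was to be shown.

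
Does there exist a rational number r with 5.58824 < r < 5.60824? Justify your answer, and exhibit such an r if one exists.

Scale by 5: the interval becomes (27.94120, 28.04120), which contains the integer 28.
Dividing back, 5.58824 < 28/5 < 5.60824, and 28/5 is rational.

r = 28/5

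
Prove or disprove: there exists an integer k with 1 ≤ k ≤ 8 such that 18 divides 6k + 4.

There is no such integer k in that range.

At k = 1, 6·1 + 4 = 10 ≡ 10 (mod 18), and each step in k adds 6, giving residues 10, 16, 4, 10, 16, 4, 10, 16 for k = 1, 2, …, 8.
None is 0, so 18 never divides 6k + 4 on this range.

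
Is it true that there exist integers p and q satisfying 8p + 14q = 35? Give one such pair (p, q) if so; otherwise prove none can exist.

gcd(8, 14) = 2, so every integer of the form 8p + 14q is a multiple of 2.
However 35 leaves remainder 1 on division by 2.
Therefore 8p + 14q = 35 has no solution in integers.

No, no such integers exist.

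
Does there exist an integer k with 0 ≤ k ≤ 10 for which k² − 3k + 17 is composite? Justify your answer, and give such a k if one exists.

At k = 5: 5² − 3·5 + 17 = 27 = 3·9, which is composite.

k = 5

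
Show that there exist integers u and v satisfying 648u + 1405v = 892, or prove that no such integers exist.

u = 409, v = -188

Since gcd(648, 1405) = 1, every integer is an integer combination of 648 and 1405.
Euclidean algorithm: 1405 = 2·648 + 109, 648 = 5·109 + 103, 109 = 1·103 + 6, 103 = 17·6 + 1, 6 = 6·1 + 0.
Back-substituting, 1 = 103 − 17·6 = 103 − 17·(109 − 1·103) = −17·109 + 18·103 = −17·109 + 18·(648 − 5·109) = 18·648 − 107·109 = 18·648 − 107·(1405 − 2·648) = −107·1405 + 232·648; that is, 648·232 + 1405·(-107) = 1.
Scaling by 892 gives the particular solution (u, v) = (206944, -95444).
Subtracting 147·1405 from u and adding 147·648 to v gives the tidier solution (409, -188).
Indeed 648·409 + 1405·(-188) = 265032 − 264140 = 892.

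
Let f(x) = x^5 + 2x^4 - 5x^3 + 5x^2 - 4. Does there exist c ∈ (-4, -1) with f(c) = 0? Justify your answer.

Such a root exists.

f(-4) = -116 and f(-1) = 7, which have opposite signs.
As a polynomial, f is continuous on every closed interval.
The Intermediate Value Theorem then guarantees some c ∈ (-4, -1) with f(c) = 0.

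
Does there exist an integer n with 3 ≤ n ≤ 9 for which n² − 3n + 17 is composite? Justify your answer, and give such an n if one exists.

n = 8

At n = 8: 8² − 3·8 + 17 = 57 = 3·19, which is composite.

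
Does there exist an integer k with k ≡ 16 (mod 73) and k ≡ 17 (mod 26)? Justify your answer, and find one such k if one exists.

gcd(73, 26) = 1, so the Chinese Remainder Theorem guarantees exactly one residue class mod 1898 satisfying both.
Any solution of the first congruence is k = 16 + 73t; substituting into the second, 73t ≡ 17 − 16 ≡ 1 (mod 26).
73 ≡ 21 (mod 26), so this reads 21t ≡ 1 (mod 26). Note 21·5 = 105 ≡ 1 (mod 26) (as 105 − 1 = 4·26), so 21⁻¹ ≡ 5.
Therefore t ≡ 5·1 = 5 (mod 26).
With t = 5: k = 16 + 73·5 = 381.
Indeed 381 ≡ 16 (mod 73) and 381 ≡ 17 (mod 26).

k = 381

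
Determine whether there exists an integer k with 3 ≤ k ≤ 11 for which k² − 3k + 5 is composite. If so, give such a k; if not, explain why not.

k = 8

At k = 8: 8² − 3·8 + 5 = 45 = 3·15, which is composite.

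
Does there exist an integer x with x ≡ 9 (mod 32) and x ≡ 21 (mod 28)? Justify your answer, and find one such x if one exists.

x = 105

Here gcd(32, 28) = 4, and both 9 and 21 leave remainder 1 mod 4, so the system is consistent.
The integers ≡ 9 (mod 32) are 9, 41, 73, 105, …; their remainders mod 28 are 9, 13, 17, 21, so x = 105 is the first that is ≡ 21 (mod 28).
Indeed 105 ≡ 9 (mod 32) and 105 ≡ 21 (mod 28).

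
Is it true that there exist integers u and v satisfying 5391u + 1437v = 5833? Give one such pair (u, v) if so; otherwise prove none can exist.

No, no such integers exist.

Both 5391 and 1437 are divisible by gcd(5391, 1437) = 3, hence so is any combination 5391u + 1437v.
But 5833 is not a multiple of 3 (it leaves remainder 1).
Therefore 5391u + 1437v = 5833 has no solution in integers.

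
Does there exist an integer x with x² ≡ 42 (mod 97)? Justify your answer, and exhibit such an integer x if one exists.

97 is prime, so by Euler's criterion 42 is a square mod 97 iff 42^((97−1)/2) = 42^48 ≡ 1 (mod 97).
Squaring successively (mod 97): 42^2 = 1764 ≡ 18; 42^4 ≡ 18² = 324 ≡ 33; 42^8 ≡ 33² = 1089 ≡ 22; 42^16 ≡ 22² = 484 ≡ 96; 42^32 ≡ 96² = 9216 ≡ 1.
Since 48 = 32 + 16, 42^48 ≡ 1 · 96; multiplying out mod 97: 1·96 = 96 ≡ 96. Thus 42^48 ≡ 96 ≡ −1 (mod 97).
The value −1 means 42 is a non-residue modulo 97, so x² ≡ 42 (mod 97) is impossible.

There is no such integer.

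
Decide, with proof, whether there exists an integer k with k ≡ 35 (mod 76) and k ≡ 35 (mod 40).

Here gcd(76, 40) = 4, and both 35 and 35 leave remainder 3 mod 4, so the system is consistent.
In fact k = 35 itself already satisfies 35 mod 40 = 35.
Indeed 35 ≡ 35 (mod 76) and 35 ≡ 35 (mod 40).

k = 35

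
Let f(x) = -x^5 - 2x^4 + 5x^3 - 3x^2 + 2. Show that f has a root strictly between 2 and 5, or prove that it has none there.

No.

f(2) = -34 and f(5) = -3823, both negative, so a sign-change argument is unavailable; we show f keeps this sign on the whole interval.
Shift to the endpoint 2: with x = 2 + u (0 < u < 3), one computes f(2 + u) = -u^5 - 12u^4 - 51u^3 - 101u^2 - 96u - 34.
The nonzero coefficients here are all negative, so for u > 0 every term is negative (or zero), and the constant term -34 is strictly negative.
So f is strictly negative on (2, 5); no root exists in the interval.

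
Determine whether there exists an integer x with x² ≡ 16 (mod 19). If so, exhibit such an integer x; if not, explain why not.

Take x = 4. Then 4² = 16, and since 0 ≤ 16 < 19 this is already reduced: 4² ≡ 16 (mod 19).

x = 4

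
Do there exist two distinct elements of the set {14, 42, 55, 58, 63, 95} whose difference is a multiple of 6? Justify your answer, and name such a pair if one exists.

No such pair exists.

Residues mod 6: 14↦2, 42↦0, 55↦1, 58↦4, 63↦3, 95↦5.
No residue repeats among the 6 elements, so no pair has difference ≡ 0 (mod 6).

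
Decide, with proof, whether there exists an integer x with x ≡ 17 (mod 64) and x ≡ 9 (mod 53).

x = 2129

The moduli 64 and 53 are coprime, so by the Chinese Remainder Theorem a unique solution modulo 3392 exists.
Any solution of the first congruence is x = 17 + 64t; substituting into the second, 64t ≡ 9 − 17 ≡ 45 (mod 53).
64 ≡ 11 (mod 53), so this reads 11t ≡ 45 (mod 53). Invert 11 mod 53 by the Euclidean algorithm: 53 = 4·11 + 9, 11 = 1·9 + 2, 9 = 4·2 + 1, 2 = 2·1 + 0; back-substituting, 1 = 9 − 4·2 = 9 − 4·(11 − 1·9) = −4·11 + 5·9 = −4·11 + 5·(53 − 4·11) = 5·53 − 24·11. Hence 11·(-24) ≡ 1, so 11⁻¹ ≡ -24 ≡ 29 (mod 53).
Therefore t ≡ 29·45 = 1305 ≡ 33 (mod 53).
Taking t = 33 gives x = 17 + 64·33 = 2129.
Check: 2129 mod 64 = 17, 2129 mod 53 = 9. ✓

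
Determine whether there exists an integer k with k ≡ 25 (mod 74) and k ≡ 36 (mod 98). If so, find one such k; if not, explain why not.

No such integer exists.

Both moduli are multiples of 2 = gcd(74, 98), so any solution would satisfy k ≡ 25 and k ≡ 36 modulo 2 simultaneously.
But 25 mod 2 = 1 while 36 mod 2 = 0, a contradiction.
Hence the system has no solution.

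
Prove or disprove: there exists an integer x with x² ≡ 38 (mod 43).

x = 9 works: 9² = 81, and 81 − 38 = 43 = 1·43.

x = 9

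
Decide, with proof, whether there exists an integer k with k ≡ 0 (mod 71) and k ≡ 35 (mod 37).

The moduli 71 and 37 are coprime, so by the Chinese Remainder Theorem a unique solution modulo 2627 exists.
Any solution of the first congruence is k = 0 + 71t; substituting into the second, 71t ≡ 35 − 0 ≡ 35 (mod 37).
71 ≡ 34 (mod 37), so this reads 34t ≡ 35 (mod 37). Since 34·12 = 408 = 11·37 + 1, the inverse of 34 mod 37 is 12.
Therefore t ≡ 12·35 = 420 ≡ 13 (mod 37).
With t = 13: k = 0 + 71·13 = 923.
Verify: 923 = 13·71 + 0 and 923 = 24·37 + 35. ✓

k = 923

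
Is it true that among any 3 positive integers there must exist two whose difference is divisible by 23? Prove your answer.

Consider the 3 integers 50, 51, 52. They lie in distinct residue classes modulo 23, since 3 ≤ 23.
Any two of them differ by at most 2 < 23 and by at least 1, so no difference is a multiple of 23.

No, the set {50, 51, 52} is a counterexample.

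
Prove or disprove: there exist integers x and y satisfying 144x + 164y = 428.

Every value of 144x + 164y is a multiple of gcd(144, 164) = 4; since 4 ∣ 428, solutions exist.
Dividing through by 4 reduces the equation to 36x + 41y = 107.
Euclidean algorithm: 41 = 1·36 + 5, 36 = 7·5 + 1, 5 = 5·1 + 0.
Working back up the chain: 1 = 36 − 7·5 = 36 − 7·(41 − 1·36) = −7·41 + 8·36. So 36·8 + 41·(-7) = 1.
Scaling by 107 gives the particular solution (x, y) = (856, -749).
Subtracting 20·41 from x and adding 20·36 to y gives the tidier solution (36, -29).
Check: 144·36 + 164·(-29) = 5184 − 4756 = 428. ✓

x = 36, y = -29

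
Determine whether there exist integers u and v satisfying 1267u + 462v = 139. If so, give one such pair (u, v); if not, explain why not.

Any value of 1267u + 462v is a multiple of gcd(1267, 462) = 7.
But 139 is not a multiple of 7 (it leaves remainder 6).
Hence no integers u, v satisfy the equation.

No, no such integers exist.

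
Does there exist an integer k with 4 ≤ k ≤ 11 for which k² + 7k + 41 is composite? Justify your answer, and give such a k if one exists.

k = 6

At k = 6: 6² + 7·6 + 41 = 119 = 7·17, which is composite.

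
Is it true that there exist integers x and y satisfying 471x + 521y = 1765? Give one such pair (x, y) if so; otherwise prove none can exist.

471 and 521 are coprime, so 471x + 521y ranges over all of ℤ.
Run the Euclidean algorithm on 521 and 471: 521 = 1·471 + 50, 471 = 9·50 + 21, 50 = 2·21 + 8, 21 = 2·8 + 5, 8 = 1·5 + 3, 5 = 1·3 + 2, 3 = 1·2 + 1, 2 = 2·1 + 0.
Back-substituting, 1 = 3 − 1·2 = 3 − (5 − 1·3) = −5 + 2·3 = −5 + 2·(8 − 1·5) = 2·8 − 3·5 = 2·8 − 3·(21 − 2·8) = −3·21 + 8·8 = −3·21 + 8·(50 − 2·21) = 8·50 − 19·21 = 8·50 − 19·(471 − 9·50) = −19·471 + 179·50 = −19·471 + 179·(521 − 1·471) = 179·521 − 198·471; that is, 471·(-198) + 521·179 = 1.
Scaling by 1765 gives the particular solution (x, y) = (-349470, 315935).
Adding 671·521 to x and subtracting 671·471 from y gives the tidier solution (121, -106).
Check: 471·121 + 521·(-106) = 56991 − 55226 = 1765. ✓

x = 121, y = -106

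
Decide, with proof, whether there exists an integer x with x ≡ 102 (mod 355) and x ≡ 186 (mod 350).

Both moduli are multiples of 5 = gcd(355, 350), so any solution would satisfy x ≡ 102 and x ≡ 186 modulo 5 simultaneously.
These are incompatible: 102 − 186 = -84 is not divisible by 5.
Therefore no such x exists.

No such integer exists.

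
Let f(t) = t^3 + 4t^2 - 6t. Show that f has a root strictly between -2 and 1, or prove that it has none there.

f(-2) = 20 and f(1) = -1, which have opposite signs.
As a polynomial, f is continuous on every closed interval.
By the Intermediate Value Theorem f must vanish at some point of (-2, 1).

Such a root exists.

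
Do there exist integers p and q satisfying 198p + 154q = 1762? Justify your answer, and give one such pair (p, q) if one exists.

Both 198 and 154 are divisible by gcd(198, 154) = 22, hence so is any combination 198p + 154q.
But 1762 is not a multiple of 22 (it leaves remainder 2).
Hence no integers p, q satisfy the equation.

No such integers exist.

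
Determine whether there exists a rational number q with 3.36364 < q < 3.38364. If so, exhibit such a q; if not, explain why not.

Multiplying by 8: 8·3.36364 = 26.90912 and 8·3.38364 = 27.06912, so the integer 27 lies strictly between them.
Hence 27/8 is a rational number with 3.36364 < 27/8 < 3.38364.

q = 27/8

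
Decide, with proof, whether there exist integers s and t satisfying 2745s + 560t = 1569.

No such integers exist.

Both 2745 and 560 are divisible by gcd(2745, 560) = 5, hence so is any combination 2745s + 560t.
But 1569 = 5·313 + 4, so 5 ∤ 1569.
Hence no integers s, t satisfy the equation.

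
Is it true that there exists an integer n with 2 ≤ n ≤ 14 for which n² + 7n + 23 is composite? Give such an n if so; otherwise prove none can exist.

n = 11

At n = 11: 11² + 7·11 + 23 = 221 = 13·17, which is composite.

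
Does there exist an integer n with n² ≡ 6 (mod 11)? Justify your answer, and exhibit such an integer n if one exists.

No such integer exists.

Squares mod 11 repeat after n = 5 (as (−n)² = n²); for n = 0..5 they are 0, 1, 4, 9, 5, 3.
The set of squares mod 11 is therefore {0, 1, 3, 4, 5, 9}, which does not contain 6.
Hence no integer n has n² ≡ 6 (mod 11).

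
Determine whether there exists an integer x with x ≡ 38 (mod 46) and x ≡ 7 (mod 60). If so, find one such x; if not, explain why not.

No such integer exists.

Both moduli are multiples of 2 = gcd(46, 60), so any solution would satisfy x ≡ 38 and x ≡ 7 modulo 2 simultaneously.
However 38 ≡ 0 and 7 ≡ 1 (mod 2), and 0 ≠ 1.
So no integer satisfies both congruences.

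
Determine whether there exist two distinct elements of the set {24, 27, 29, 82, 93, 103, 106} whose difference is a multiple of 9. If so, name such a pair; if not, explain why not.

No such pair exists.

Residues mod 9: 24↦6, 27↦0, 29↦2, 82↦1, 93↦3, 103↦4, 106↦7.
No residue repeats among the 7 elements, so no pair has difference ≡ 0 (mod 9).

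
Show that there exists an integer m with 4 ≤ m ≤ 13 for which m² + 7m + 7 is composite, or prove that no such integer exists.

m = 10

At m = 10: 10² + 7·10 + 7 = 177 = 3·59, which is composite.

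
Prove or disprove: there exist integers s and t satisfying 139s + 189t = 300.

139 and 189 are coprime, so 139s + 189t ranges over all of ℤ.
Run the Euclidean algorithm on 189 and 139: 189 = 1·139 + 50, 139 = 2·50 + 39, 50 = 1·39 + 11, 39 = 3·11 + 6, 11 = 1·6 + 5, 6 = 1·5 + 1, 5 = 5·1 + 0.
Back-substituting, 1 = 6 − 1·5 = 6 − (11 − 1·6) = −11 + 2·6 = −11 + 2·(39 − 3·11) = 2·39 − 7·11 = 2·39 − 7·(50 − 1·39) = −7·50 + 9·39 = −7·50 + 9·(139 − 2·50) = 9·139 − 25·50 = 9·139 − 25·(189 − 1·139) = −25·189 + 34·139; that is, 139·34 + 189·(-25) = 1.
Multiplying through by 300: s = 34·300 = 10200, t = (-25)·300 = -7500 is a solution.
Subtracting 53·189 from s and adding 53·139 to t gives the tidier solution (183, -133).
Check: 139·183 + 189·(-133) = 25437 − 25137 = 300. ✓

s = 183, t = -133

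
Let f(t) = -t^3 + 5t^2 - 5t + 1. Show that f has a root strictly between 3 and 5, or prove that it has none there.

Such a root exists.

f(3) = 4 and f(5) = -24, which have opposite signs.
Since f is a polynomial it is continuous on [3, 5].
By the Intermediate Value Theorem, f takes the value 0 somewhere in the open interval.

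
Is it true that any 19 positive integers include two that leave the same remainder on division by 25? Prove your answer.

Try 19 consecutive integers, 12, 13, …, 30. Their remainders mod 25 are 12, 13, 14, 15, 16, 17, 18, 19, 20, 21, 22, 23, 24, 0, 1, 2, 3, 4, 5 — pairwise different, as any 19 ≤ 25 consecutive integers have distinct residues.
Hence this collection has no pair with equal remainders mod 25, disproving the claim.

No, the set {12, 13, 14, 15, 16, 17, 18, 19, 20, 21, 22, 23, 24, 25, 26, 27, 28, 29, 30} is a counterexample.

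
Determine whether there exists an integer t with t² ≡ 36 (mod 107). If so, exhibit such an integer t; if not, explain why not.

t = 6

Take t = 6. Then 6² = 36, and since 0 ≤ 36 < 107 this is already reduced: 6² ≡ 36 (mod 107).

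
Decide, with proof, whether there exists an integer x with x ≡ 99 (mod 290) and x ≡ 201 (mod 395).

gcd(290, 395) = 5. If x ≡ 99 (mod 290) and x ≡ 201 (mod 395), then x ≡ 99 (mod 5) and x ≡ 201 (mod 5).
However 99 ≡ 4 and 201 ≡ 1 (mod 5), and 4 ≠ 1.
So no integer satisfies both congruences.

There is no such integer.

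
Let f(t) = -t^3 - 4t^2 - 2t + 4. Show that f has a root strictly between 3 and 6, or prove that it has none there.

The endpoint values f(3) = -65 and f(6) = -368 are both negative. Claim: f(t) < 0 for every t in (3, 6).
Substitute t = 3 + u, where 0 < u < 3 on the interval. Expanding, f(3 + u) = -u^3 - 13u^2 - 53u - 65.
The nonzero coefficients here are all negative, so for u > 0 every term is negative (or zero), and the constant term -65 is strictly negative.
So f is strictly negative on (3, 6); no root exists in the interval.

f has no root in that interval.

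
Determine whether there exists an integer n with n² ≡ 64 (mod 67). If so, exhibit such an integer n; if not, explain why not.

n = 59 works: 59² = 3481, and 3481 − 64 = 3417 = 51·67.

n = 59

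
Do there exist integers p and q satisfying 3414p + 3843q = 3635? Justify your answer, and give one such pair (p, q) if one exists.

No such integers exist.

Any value of 3414p + 3843q is a multiple of gcd(3414, 3843) = 3.
But 3635 is not a multiple of 3 (it leaves remainder 2).
Hence no integers p, q satisfy the equation.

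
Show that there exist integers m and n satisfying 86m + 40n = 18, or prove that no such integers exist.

m = 3, n = -6

Every value of 86m + 40n is a multiple of gcd(86, 40) = 2; since 2 ∣ 18, solutions exist.
Dividing through by 2 reduces the equation to 43m + 20n = 9.
Dividing repeatedly: 43 = 2·20 + 3, 20 = 6·3 + 2, 3 = 1·2 + 1, 2 = 2·1 + 0.
Unwinding: 1 = 3 − 1·2 = 3 − (20 − 6·3) = −20 + 7·3 = −20 + 7·(43 − 2·20) = 7·43 − 15·20, i.e. 43·7 + 20·(-15) = 1.
Times 9: 43·63 + 20·(-135) = 9, so (63, -135) solves it.
The general solution is m = 63 + 20k, n = -135 − 43k; taking k = -3 gives the smaller pair m = 3, n = -6.
Indeed 86·3 + 40·(-6) = 258 − 240 = 18.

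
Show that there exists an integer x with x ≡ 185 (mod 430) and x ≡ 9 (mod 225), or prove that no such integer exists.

There is no such integer.

Reduce both congruences modulo 5, which divides 430 and 225: they say x ≡ 185 (mod 5) and x ≡ 9 (mod 5).
But 185 mod 5 = 0 while 9 mod 5 = 4, a contradiction.
Therefore no such x exists.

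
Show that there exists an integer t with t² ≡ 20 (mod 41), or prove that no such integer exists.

t = 26 works: 26² = 676, and 676 − 20 = 656 = 16·41.

t = 26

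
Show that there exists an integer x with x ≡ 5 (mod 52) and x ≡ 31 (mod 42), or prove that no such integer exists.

Here gcd(52, 42) = 2, and both 5 and 31 leave remainder 1 mod 2, so the system is consistent.
Put x = 5 + 52t, so we need 52t ≡ 26 (mod 42), equivalently (divide by 2) 26t ≡ 13 (mod 21).
26 ≡ 5 (mod 21), so this reads 5t ≡ 13 (mod 21). Note 5·17 = 85 ≡ 1 (mod 21) (as 85 − 1 = 4·21), so 5⁻¹ ≡ 17.
Multiplying by 17: t ≡ 17·13 = 221 ≡ 11 (mod 21).
Then x = 5 + 52·11 = 577.
Check: 577 mod 52 = 5, 577 mod 42 = 31. ✓

x = 577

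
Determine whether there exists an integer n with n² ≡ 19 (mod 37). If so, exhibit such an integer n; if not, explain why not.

There is no such integer.

37 is prime, so by Euler's criterion 19 is a square mod 37 iff 19^((37−1)/2) = 19^18 ≡ 1 (mod 37).
Squaring successively (mod 37): 19^2 = 361 ≡ 28; 19^4 ≡ 28² = 784 ≡ 7; 19^8 ≡ 7² = 49 ≡ 12; 19^16 ≡ 12² = 144 ≡ 33.
Since 18 = 16 + 2, 19^18 ≡ 33 · 28; multiplying out mod 37: 33·28 = 924 ≡ 36. Thus 19^18 ≡ 36 ≡ −1 (mod 37).
The value −1 means 19 is a non-residue modulo 37, so n² ≡ 19 (mod 37) is impossible.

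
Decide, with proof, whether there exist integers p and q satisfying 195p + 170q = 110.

p = 18, q = -20

Every value of 195p + 170q is a multiple of gcd(195, 170) = 5; since 5 ∣ 110, solutions exist.
Dividing through by 5 reduces the equation to 39p + 34q = 22.
Euclidean algorithm: 39 = 1·34 + 5, 34 = 6·5 + 4, 5 = 1·4 + 1, 4 = 4·1 + 0.
Back-substituting, 1 = 5 − 1·4 = 5 − (34 − 6·5) = −34 + 7·5 = −34 + 7·(39 − 1·34) = 7·39 − 8·34; that is, 39·7 + 34·(-8) = 1.
Multiplying through by 22: p = 7·22 = 154, q = (-8)·22 = -176 is a solution.
The general solution is p = 154 + 34k, q = -176 − 39k; taking k = -4 gives the smaller pair p = 18, q = -20.
Check: 195·18 + 170·(-20) = 3510 − 3400 = 110. ✓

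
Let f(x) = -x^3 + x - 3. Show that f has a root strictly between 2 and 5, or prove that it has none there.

No.

f(2) = -9 and f(5) = -123, both negative, so a sign-change argument is unavailable; we show f keeps this sign on the whole interval.
Substitute x = 2 + u, where 0 < u < 3 on the interval. Expanding, f(2 + u) = -u^3 - 6u^2 - 11u - 9.
All 4 nonzero coefficients of this polynomial in u are negative; hence for u > 0 the value is a sum of negative terms (the constant -9 among them).
Therefore f(x) < 0 throughout (2, 5), and f has no zero there.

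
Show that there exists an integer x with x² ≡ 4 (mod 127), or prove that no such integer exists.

x = 2

Take x = 2. Then 2² = 4, and since 0 ≤ 4 < 127 this is already reduced: 2² ≡ 4 (mod 127).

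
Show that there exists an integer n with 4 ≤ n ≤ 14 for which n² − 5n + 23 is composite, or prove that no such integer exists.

There is no such integer n in that range.

The values for n = 4, 5, …, 14 are 19, 23, 29, 37, 47, 59, 73, 89, 107, 127, 149, and each of these is prime.
So no value in the range makes the expression composite.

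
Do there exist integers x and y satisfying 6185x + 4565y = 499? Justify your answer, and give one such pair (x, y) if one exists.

There are no such integers.

Both 6185 and 4565 are divisible by gcd(6185, 4565) = 5, hence so is any combination 6185x + 4565y.
However 499 leaves remainder 4 on division by 5.
Therefore 6185x + 4565y = 499 has no solution in integers.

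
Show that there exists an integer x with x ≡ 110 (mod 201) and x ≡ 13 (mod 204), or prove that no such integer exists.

No such integer exists.

Both moduli are multiples of 3 = gcd(201, 204), so any solution would satisfy x ≡ 110 and x ≡ 13 modulo 3 simultaneously.
However 110 ≡ 2 and 13 ≡ 1 (mod 3), and 2 ≠ 1.
So no integer satisfies both congruences.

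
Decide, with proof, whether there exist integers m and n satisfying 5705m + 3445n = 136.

There are no such integers.

Any value of 5705m + 3445n is a multiple of gcd(5705, 3445) = 5.
But 136 = 5·27 + 1, so 5 ∤ 136.
So the equation is unsolvable over ℤ.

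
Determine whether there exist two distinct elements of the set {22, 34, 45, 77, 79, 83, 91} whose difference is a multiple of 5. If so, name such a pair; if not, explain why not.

22 and 77 are such a pair.

Reduce each element mod 5: 22↦2, 34↦4, 45↦0, 77↦2, 79↦4, 83↦3, 91↦1. The residue 2 repeats (at 22 and 77), and 77 − 22 = 55 = 11·5.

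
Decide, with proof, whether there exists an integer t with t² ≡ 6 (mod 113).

No such integer exists.

Apply Euler's criterion with the prime 113: 6 is a quadratic residue iff 6^56 ≡ 1 (mod 113), and a non-residue iff it is ≡ −1.
Repeated squaring mod 113: 6^2 = 36 ≡ 36; 6^4 ≡ 36² = 1296 ≡ 53; 6^8 ≡ 53² = 2809 ≡ 97; 6^16 ≡ 97² = 9409 ≡ 30; 6^32 ≡ 30² = 900 ≡ 109.
Since 56 = 32 + 16 + 8, 6^56 ≡ 109 · 30 · 97; multiplying out mod 113: 109·30 = 3270 ≡ 106, then 106·97 = 10282 ≡ 112. Thus 6^56 ≡ 112 ≡ −1 (mod 113).
The value −1 means 6 is a non-residue modulo 113, so t² ≡ 6 (mod 113) is impossible.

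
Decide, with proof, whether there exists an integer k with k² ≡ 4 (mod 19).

k = 17 works: 17² = 289, and 289 − 4 = 285 = 15·19.

k = 17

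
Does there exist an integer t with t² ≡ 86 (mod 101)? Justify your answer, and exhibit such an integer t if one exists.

No such integer exists.

Apply Euler's criterion with the prime 101: 86 is a quadratic residue iff 86^50 ≡ 1 (mod 101), and a non-residue iff it is ≡ −1.
Squaring successively (mod 101): 86^2 = 7396 ≡ 23; 86^4 ≡ 23² = 529 ≡ 24; 86^8 ≡ 24² = 576 ≡ 71; 86^16 ≡ 71² = 5041 ≡ 92; 86^32 ≡ 92² = 8464 ≡ 81.
Since 50 = 32 + 16 + 2, 86^50 ≡ 81 · 92 · 23; multiplying out mod 101: 81·92 = 7452 ≡ 79, then 79·23 = 1817 ≡ 100. Thus 86^50 ≡ 100 ≡ −1 (mod 101).
By Euler's criterion 86 is a quadratic non-residue mod 101: no t satisfies t² ≡ 86 (mod 101).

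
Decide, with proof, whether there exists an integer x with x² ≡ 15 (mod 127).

x = 53

x = 53 works: 53² = 2809, and 2809 − 15 = 2794 = 22·127.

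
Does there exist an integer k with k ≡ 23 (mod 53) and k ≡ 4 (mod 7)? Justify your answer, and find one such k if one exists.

The moduli 53 and 7 are coprime, so by the Chinese Remainder Theorem a unique solution modulo 371 exists.
Write k = 23 + 53t and require 23 + 53t ≡ 4 (mod 7), i.e. 53t ≡ 2 (mod 7).
53 ≡ 4 (mod 7), so this reads 4t ≡ 2 (mod 7). Note 4·2 = 8 ≡ 1 (mod 7) (as 8 − 1 = 1·7), so 4⁻¹ ≡ 2.
Multiplying by 2: t ≡ 2·2 = 4 (mod 7).
With t = 4: k = 23 + 53·4 = 235.
Indeed 235 ≡ 23 (mod 53) and 235 ≡ 4 (mod 7).

k = 235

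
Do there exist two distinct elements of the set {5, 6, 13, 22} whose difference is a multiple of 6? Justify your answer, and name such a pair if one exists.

Two integers differ by a multiple of 6 exactly when they have the same residue mod 6. The residues are 5↦5, 6↦0, 13↦1, 22↦4.
All 4 residues are distinct, so no two elements differ by a multiple of 6.

No such pair exists.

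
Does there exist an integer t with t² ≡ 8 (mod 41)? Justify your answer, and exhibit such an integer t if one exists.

t = 34

Take t = 34. Then 34² = 1156 = 28·41 + 8, so 34² ≡ 8 (mod 41).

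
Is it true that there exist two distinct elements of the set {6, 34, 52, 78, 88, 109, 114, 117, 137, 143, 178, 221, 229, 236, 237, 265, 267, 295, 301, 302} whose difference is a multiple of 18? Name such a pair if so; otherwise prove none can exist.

Yes: 6 and 78.

Both 6 and 78 leave remainder 6 on division by 18; their difference 72 = 4·18 is a multiple of 18.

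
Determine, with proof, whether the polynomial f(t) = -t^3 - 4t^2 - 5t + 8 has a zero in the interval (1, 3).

f has no root in that interval.

The endpoint values f(1) = -2 and f(3) = -70 are both negative. Claim: f(t) < 0 for every t in (1, 3).
Shift to the endpoint 1: with t = 1 + u (0 < u < 2), one computes f(1 + u) = -u^3 - 7u^2 - 16u - 2.
The nonzero coefficients here are all negative, so for u > 0 every term is negative (or zero), and the constant term -2 is strictly negative.
Therefore f(t) < 0 throughout (1, 3), and f has no zero there.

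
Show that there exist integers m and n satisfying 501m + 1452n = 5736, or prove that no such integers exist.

m = 252, n = -83

gcd(501, 1452) = 3, and 3 divides 5736, so integer solutions exist.
Dividing through by 3 reduces the equation to 167m + 484n = 1912.
Run the Euclidean algorithm on 484 and 167: 484 = 2·167 + 150, 167 = 1·150 + 17, 150 = 8·17 + 14, 17 = 1·14 + 3, 14 = 4·3 + 2, 3 = 1·2 + 1, 2 = 2·1 + 0.
Unwinding: 1 = 3 − 1·2 = 3 − (14 − 4·3) = −14 + 5·3 = −14 + 5·(17 − 1·14) = 5·17 − 6·14 = 5·17 − 6·(150 − 8·17) = −6·150 + 53·17 = −6·150 + 53·(167 − 1·150) = 53·167 − 59·150 = 53·167 − 59·(484 − 2·167) = −59·484 + 171·167, i.e. 167·171 + 484·(-59) = 1.
Scaling by 1912 gives the particular solution (m, n) = (326952, -112808).
Shifting by a multiple of (484, −167) keeps it a solution: m = 326952 − 675·484 = 252, n = -112808 + 675·167 = -83.
Check: 501·252 + 1452·(-83) = 126252 − 120516 = 5736. ✓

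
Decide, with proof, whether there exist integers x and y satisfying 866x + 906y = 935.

Both 866 and 906 are divisible by gcd(866, 906) = 2, hence so is any combination 866x + 906y.
However 935 leaves remainder 1 on division by 2.
So the equation is unsolvable over ℤ.

No such integers exist.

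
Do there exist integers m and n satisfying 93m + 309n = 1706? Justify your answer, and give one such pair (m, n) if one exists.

Both 93 and 309 are divisible by gcd(93, 309) = 3, hence so is any combination 93m + 309n.
But 1706 is not a multiple of 3 (it leaves remainder 2).
Therefore 93m + 309n = 1706 has no solution in integers.

There are no such integers.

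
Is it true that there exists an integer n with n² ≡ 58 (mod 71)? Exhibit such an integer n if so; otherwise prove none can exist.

n = 49 works: 49² = 2401, and 2401 − 58 = 2343 = 33·71.

n = 49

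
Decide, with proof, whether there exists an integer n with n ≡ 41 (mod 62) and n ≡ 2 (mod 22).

gcd(62, 22) = 2. If n ≡ 41 (mod 62) and n ≡ 2 (mod 22), then n ≡ 41 (mod 2) and n ≡ 2 (mod 2).
However 41 ≡ 1 and 2 ≡ 0 (mod 2), and 1 ≠ 0.
So no integer satisfies both congruences.

No, no such integer exists.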